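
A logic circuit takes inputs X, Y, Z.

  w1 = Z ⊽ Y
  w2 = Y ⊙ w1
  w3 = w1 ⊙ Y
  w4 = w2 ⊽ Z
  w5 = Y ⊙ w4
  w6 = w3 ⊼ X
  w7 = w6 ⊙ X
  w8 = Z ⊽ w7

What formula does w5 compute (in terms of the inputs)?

w1 = Z ⊽ Y
w2 = Y ⊙ w1 = Y ⊙ (Z ⊽ Y)
w4 = w2 ⊽ Z = (Y ⊙ (Z ⊽ Y)) ⊽ Z
w5 = Y ⊙ w4 = Y ⊙ ((Y ⊙ (Z ⊽ Y)) ⊽ Z)

Y ⊙ ((Y ⊙ (Z ⊽ Y)) ⊽ Z)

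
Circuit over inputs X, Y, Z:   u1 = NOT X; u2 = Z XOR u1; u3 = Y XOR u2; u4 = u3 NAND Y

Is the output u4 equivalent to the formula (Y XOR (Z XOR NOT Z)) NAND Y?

No

u1 = NOT X
u2 = Z XOR u1 = Z XOR NOT X
u3 = Y XOR u2 = Y XOR (Z XOR NOT X)
u4 = u3 NAND Y = (Y XOR (Z XOR NOT X)) NAND Y
At X=0, Y=1, Z=1: circuit gives 0, formula gives 1.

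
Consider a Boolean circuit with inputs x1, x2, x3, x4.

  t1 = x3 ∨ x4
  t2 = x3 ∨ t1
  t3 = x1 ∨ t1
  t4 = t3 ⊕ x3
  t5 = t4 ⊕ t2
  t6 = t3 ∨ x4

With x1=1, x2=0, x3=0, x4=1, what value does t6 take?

1

t1 = 0 ∨ 1 = 1
t3 = 1 ∨ 1 = 1
t6 = 1 ∨ 1 = 1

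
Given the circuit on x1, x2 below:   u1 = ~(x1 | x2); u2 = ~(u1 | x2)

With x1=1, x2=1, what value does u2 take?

u1 = ~(1 | 1) = 0
u2 = ~(0 | 1) = 0

0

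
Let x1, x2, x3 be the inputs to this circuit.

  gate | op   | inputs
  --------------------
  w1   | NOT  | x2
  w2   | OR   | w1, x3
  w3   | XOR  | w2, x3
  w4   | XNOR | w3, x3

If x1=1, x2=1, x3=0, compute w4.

w1 = NOT 1 = 0
w2 = 0 OR 0 = 0
w3 = 0 XOR 0 = 0
w4 = 0 XNOR 0 = 1

1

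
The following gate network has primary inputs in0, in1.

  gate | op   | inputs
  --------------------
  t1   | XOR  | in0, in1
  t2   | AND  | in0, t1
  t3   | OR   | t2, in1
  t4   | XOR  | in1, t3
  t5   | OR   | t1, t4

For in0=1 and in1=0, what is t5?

t1 = 1 XOR 0 = 1
t2 = 1 AND 1 = 1
t3 = 1 OR 0 = 1
t4 = 0 XOR 1 = 1
t5 = 1 OR 1 = 1

1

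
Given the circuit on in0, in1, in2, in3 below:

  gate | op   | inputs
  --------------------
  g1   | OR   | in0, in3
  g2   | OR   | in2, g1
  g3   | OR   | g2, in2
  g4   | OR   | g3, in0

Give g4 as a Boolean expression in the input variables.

g1 = in0 OR in3
g2 = in2 OR g1 = in2 OR (in0 OR in3)
g3 = g2 OR in2 = (in2 OR (in0 OR in3)) OR in2
g4 = g3 OR in0 = ((in2 OR (in0 OR in3)) OR in2) OR in0

((in2 OR (in0 OR in3)) OR in2) OR in0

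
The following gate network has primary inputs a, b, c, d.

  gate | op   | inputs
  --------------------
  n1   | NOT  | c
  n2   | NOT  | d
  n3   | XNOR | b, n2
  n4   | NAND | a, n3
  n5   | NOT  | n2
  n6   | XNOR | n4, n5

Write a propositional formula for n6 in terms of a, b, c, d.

n2 = NOT d
n3 = b XNOR n2 = b XNOR NOT d
n4 = a NAND n3 = a NAND (b XNOR NOT d)
n5 = NOT n2 = NOT NOT d
n6 = n4 XNOR n5 = (a NAND (b XNOR NOT d)) XNOR NOT NOT d

(a NAND (b XNOR NOT d)) XNOR NOT NOT d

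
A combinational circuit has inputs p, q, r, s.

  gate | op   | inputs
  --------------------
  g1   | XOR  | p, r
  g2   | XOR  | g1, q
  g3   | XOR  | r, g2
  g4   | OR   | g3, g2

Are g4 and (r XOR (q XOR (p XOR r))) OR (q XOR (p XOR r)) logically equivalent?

g1 = p XOR r
g2 = g1 XOR q = (p XOR r) XOR q
g3 = r XOR g2 = r XOR ((p XOR r) XOR q)
g4 = g3 OR g2 = (r XOR ((p XOR r) XOR q)) OR ((p XOR r) XOR q)
At p=0, q=0, r=0, s=0: circuit gives 0, formula gives 0.
At p=0, q=0, r=1, s=0: circuit gives 1, formula gives 1.
Agrees on all 16 inputs.

Yes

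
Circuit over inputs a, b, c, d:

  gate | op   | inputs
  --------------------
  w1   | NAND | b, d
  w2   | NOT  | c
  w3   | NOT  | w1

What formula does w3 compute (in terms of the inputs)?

NOT (b NAND d)

w1 = b NAND d
w3 = NOT w1 = NOT (b NAND d)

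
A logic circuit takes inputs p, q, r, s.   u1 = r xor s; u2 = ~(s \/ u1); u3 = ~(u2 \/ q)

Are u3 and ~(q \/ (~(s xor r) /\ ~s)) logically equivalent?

u1 = r xor s
u2 = ~(s \/ u1) = ~(s \/ (r xor s))
u3 = ~(u2 \/ q) = ~((~(s \/ (r xor s))) \/ q)
At p=0, q=0, r=0, s=0: circuit gives 0, formula gives 0.
At p=0, q=0, r=0, s=1: circuit gives 1, formula gives 1.
Agrees on all 16 inputs.

Yes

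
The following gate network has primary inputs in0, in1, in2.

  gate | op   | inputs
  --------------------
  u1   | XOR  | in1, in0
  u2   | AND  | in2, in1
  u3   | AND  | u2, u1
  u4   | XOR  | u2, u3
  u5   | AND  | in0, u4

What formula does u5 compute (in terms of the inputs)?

in0 AND ((in2 AND in1) XOR ((in2 AND in1) AND (in1 XOR in0)))

u1 = in1 XOR in0
u2 = in2 AND in1
u3 = u2 AND u1 = (in2 AND in1) AND (in1 XOR in0)
u4 = u2 XOR u3 = (in2 AND in1) XOR ((in2 AND in1) AND (in1 XOR in0))
u5 = in0 AND u4 = in0 AND ((in2 AND in1) XOR ((in2 AND in1) AND (in1 XOR in0)))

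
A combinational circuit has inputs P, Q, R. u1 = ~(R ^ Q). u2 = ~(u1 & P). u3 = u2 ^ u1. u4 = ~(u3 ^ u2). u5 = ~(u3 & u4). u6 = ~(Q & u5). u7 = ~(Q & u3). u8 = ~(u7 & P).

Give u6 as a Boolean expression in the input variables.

u1 = ~(R ^ Q)
u2 = ~(u1 & P) = ~((~(R ^ Q)) & P)
u3 = u2 ^ u1 = (~((~(R ^ Q)) & P)) ^ (~(R ^ Q))
u4 = ~(u3 ^ u2) = ~(((~((~(R ^ Q)) & P)) ^ (~(R ^ Q))) ^ (~((~(R ^ Q)) & P)))
u5 = ~(u3 & u4) = ~(((~((~(R ^ Q)) & P)) ^ (~(R ^ Q))) & (~(((~((~(R ^ Q)) & P)) ^ (~(R ^ Q))) ^ (~((~(R ^ Q)) & P)))))
u6 = ~(Q & u5) = ~(Q & (~(((~((~(R ^ Q)) & P)) ^ (~(R ^ Q))) & (~(((~((~(R ^ Q)) & P)) ^ (~(R ^ Q))) ^ (~((~(R ^ Q)) & P)))))))

~(Q & (~(((~((~(R ^ Q)) & P)) ^ (~(R ^ Q))) & (~(((~((~(R ^ Q)) & P)) ^ (~(R ^ Q))) ^ (~((~(R ^ Q)) & P)))))))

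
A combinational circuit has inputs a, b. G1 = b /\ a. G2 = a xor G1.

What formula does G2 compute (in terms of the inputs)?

G1 = b /\ a
G2 = a xor G1 = a xor (b /\ a)

a xor (b /\ a)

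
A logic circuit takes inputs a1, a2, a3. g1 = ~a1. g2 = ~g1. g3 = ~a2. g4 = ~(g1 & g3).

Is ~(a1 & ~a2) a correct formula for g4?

No

g1 = ~a1
g3 = ~a2
g4 = ~(g1 & g3) = ~(~a1 & ~a2)
At a1=0, a2=0, a3=0: circuit gives 0, formula gives 1.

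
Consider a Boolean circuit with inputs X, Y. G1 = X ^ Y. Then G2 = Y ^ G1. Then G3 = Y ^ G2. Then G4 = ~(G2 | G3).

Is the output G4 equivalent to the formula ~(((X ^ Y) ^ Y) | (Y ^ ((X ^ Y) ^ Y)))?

G1 = X ^ Y
G2 = Y ^ G1 = Y ^ (X ^ Y)
G3 = Y ^ G2 = Y ^ (Y ^ (X ^ Y))
G4 = ~(G2 | G3) = ~((Y ^ (X ^ Y)) | (Y ^ (Y ^ (X ^ Y))))
At X=0, Y=1: circuit gives 0, formula gives 0.
At X=0, Y=0: circuit gives 1, formula gives 1.
Agrees on all 4 inputs.

Yes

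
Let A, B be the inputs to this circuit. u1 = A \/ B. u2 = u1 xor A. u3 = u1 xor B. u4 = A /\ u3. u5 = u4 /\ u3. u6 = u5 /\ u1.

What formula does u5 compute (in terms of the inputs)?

(A /\ ((A \/ B) xor B)) /\ ((A \/ B) xor B)

u1 = A \/ B
u3 = u1 xor B = (A \/ B) xor B
u4 = A /\ u3 = A /\ ((A \/ B) xor B)
u5 = u4 /\ u3 = (A /\ ((A \/ B) xor B)) /\ ((A \/ B) xor B)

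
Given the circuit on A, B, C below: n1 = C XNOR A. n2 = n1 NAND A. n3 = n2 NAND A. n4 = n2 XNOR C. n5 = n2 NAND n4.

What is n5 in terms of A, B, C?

n1 = C XNOR A
n2 = n1 NAND A = (C XNOR A) NAND A
n4 = n2 XNOR C = ((C XNOR A) NAND A) XNOR C
n5 = n2 NAND n4 = ((C XNOR A) NAND A) NAND (((C XNOR A) NAND A) XNOR C)

((C XNOR A) NAND A) NAND (((C XNOR A) NAND A) XNOR C)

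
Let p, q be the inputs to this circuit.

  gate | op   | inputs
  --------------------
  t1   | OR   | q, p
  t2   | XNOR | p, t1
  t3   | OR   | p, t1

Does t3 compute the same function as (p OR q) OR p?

t1 = q OR p
t3 = p OR t1 = p OR (q OR p)
At p=0, q=0: circuit gives 0, formula gives 0.
At p=0, q=1: circuit gives 1, formula gives 1.
Agrees on all 4 inputs.

Yes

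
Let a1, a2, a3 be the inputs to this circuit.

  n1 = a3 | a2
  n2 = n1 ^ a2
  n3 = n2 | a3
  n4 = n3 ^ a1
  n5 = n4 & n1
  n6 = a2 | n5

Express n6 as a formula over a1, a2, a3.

n1 = a3 | a2
n2 = n1 ^ a2 = (a3 | a2) ^ a2
n3 = n2 | a3 = ((a3 | a2) ^ a2) | a3
n4 = n3 ^ a1 = (((a3 | a2) ^ a2) | a3) ^ a1
n5 = n4 & n1 = ((((a3 | a2) ^ a2) | a3) ^ a1) & (a3 | a2)
n6 = a2 | n5 = a2 | (((((a3 | a2) ^ a2) | a3) ^ a1) & (a3 | a2))

a2 | (((((a3 | a2) ^ a2) | a3) ^ a1) & (a3 | a2))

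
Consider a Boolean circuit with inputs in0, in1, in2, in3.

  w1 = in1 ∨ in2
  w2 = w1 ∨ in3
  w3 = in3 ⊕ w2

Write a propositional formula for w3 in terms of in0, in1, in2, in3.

in3 ⊕ ((in1 ∨ in2) ∨ in3)

w1 = in1 ∨ in2
w2 = w1 ∨ in3 = (in1 ∨ in2) ∨ in3
w3 = in3 ⊕ w2 = in3 ⊕ ((in1 ∨ in2) ∨ in3)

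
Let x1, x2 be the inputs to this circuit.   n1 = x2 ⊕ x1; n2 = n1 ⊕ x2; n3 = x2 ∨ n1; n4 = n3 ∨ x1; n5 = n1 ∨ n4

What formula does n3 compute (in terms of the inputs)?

x2 ∨ (x2 ⊕ x1)

n1 = x2 ⊕ x1
n3 = x2 ∨ n1 = x2 ∨ (x2 ⊕ x1)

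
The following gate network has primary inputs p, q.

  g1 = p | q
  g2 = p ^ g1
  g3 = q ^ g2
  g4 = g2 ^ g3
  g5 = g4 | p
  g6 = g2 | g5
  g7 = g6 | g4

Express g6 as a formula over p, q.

g1 = p | q
g2 = p ^ g1 = p ^ (p | q)
g3 = q ^ g2 = q ^ (p ^ (p | q))
g4 = g2 ^ g3 = (p ^ (p | q)) ^ (q ^ (p ^ (p | q)))
g5 = g4 | p = ((p ^ (p | q)) ^ (q ^ (p ^ (p | q)))) | p
g6 = g2 | g5 = (p ^ (p | q)) | (((p ^ (p | q)) ^ (q ^ (p ^ (p | q)))) | p)

(p ^ (p | q)) | (((p ^ (p | q)) ^ (q ^ (p ^ (p | q)))) | p)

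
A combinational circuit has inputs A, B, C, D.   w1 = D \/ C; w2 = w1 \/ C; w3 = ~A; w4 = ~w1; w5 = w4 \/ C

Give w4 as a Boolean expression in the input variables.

~(D \/ C)

w1 = D \/ C
w4 = ~w1 = ~(D \/ C)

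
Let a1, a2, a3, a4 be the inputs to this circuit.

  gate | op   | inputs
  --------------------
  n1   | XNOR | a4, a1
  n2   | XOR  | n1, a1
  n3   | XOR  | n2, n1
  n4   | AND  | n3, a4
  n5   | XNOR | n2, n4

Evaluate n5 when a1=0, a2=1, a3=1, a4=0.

0

n1 = 0 XNOR 0 = 1
n2 = 1 XOR 0 = 1
n3 = 1 XOR 1 = 0
n4 = 0 AND 0 = 0
n5 = 1 XNOR 0 = 0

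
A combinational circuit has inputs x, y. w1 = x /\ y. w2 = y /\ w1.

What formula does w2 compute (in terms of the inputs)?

w1 = x /\ y
w2 = y /\ w1 = y /\ (x /\ y)

y /\ (x /\ y)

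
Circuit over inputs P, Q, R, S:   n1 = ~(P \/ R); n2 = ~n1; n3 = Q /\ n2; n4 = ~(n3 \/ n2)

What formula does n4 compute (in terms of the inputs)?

n1 = ~(P \/ R)
n2 = ~n1 = ~(~(P \/ R))
n3 = Q /\ n2 = Q /\ ~(~(P \/ R))
n4 = ~(n3 \/ n2) = ~((Q /\ ~(~(P \/ R))) \/ ~(~(P \/ R)))

~((Q /\ ~(~(P \/ R))) \/ ~(~(P \/ R)))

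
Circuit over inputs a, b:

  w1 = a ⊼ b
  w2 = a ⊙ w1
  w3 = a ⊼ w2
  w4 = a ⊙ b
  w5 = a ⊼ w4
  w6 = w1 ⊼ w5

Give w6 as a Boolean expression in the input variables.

(a ⊼ b) ⊼ (a ⊼ (a ⊙ b))

w1 = a ⊼ b
w4 = a ⊙ b
w5 = a ⊼ w4 = a ⊼ (a ⊙ b)
w6 = w1 ⊼ w5 = (a ⊼ b) ⊼ (a ⊼ (a ⊙ b))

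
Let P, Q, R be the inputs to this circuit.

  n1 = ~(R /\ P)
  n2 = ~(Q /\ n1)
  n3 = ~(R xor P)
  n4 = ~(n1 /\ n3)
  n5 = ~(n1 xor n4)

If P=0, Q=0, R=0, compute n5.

n1 = ~(0 /\ 0) = 1
n3 = ~(0 xor 0) = 1
n4 = ~(1 /\ 1) = 0
n5 = ~(1 xor 0) = 0

0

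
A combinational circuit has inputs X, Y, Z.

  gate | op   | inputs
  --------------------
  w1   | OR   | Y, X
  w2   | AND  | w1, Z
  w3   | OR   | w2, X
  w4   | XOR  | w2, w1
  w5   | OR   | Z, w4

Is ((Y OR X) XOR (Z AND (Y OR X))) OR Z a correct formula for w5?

w1 = Y OR X
w2 = w1 AND Z = (Y OR X) AND Z
w4 = w2 XOR w1 = ((Y OR X) AND Z) XOR (Y OR X)
w5 = Z OR w4 = Z OR (((Y OR X) AND Z) XOR (Y OR X))
At X=0, Y=0, Z=0: circuit gives 0, formula gives 0.
At X=0, Y=0, Z=1: circuit gives 1, formula gives 1.
Agrees on all 8 inputs.

Yes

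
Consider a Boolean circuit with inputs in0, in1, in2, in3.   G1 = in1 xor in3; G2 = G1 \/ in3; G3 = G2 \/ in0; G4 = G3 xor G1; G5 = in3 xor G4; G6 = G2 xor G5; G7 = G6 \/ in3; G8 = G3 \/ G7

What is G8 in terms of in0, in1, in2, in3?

G1 = in1 xor in3
G2 = G1 \/ in3 = (in1 xor in3) \/ in3
G3 = G2 \/ in0 = ((in1 xor in3) \/ in3) \/ in0
G4 = G3 xor G1 = (((in1 xor in3) \/ in3) \/ in0) xor (in1 xor in3)
G5 = in3 xor G4 = in3 xor ((((in1 xor in3) \/ in3) \/ in0) xor (in1 xor in3))
G6 = G2 xor G5 = ((in1 xor in3) \/ in3) xor (in3 xor ((((in1 xor in3) \/ in3) \/ in0) xor (in1 xor in3)))
G7 = G6 \/ in3 = (((in1 xor in3) \/ in3) xor (in3 xor ((((in1 xor in3) \/ in3) \/ in0) xor (in1 xor in3)))) \/ in3
G8 = G3 \/ G7 = (((in1 xor in3) \/ in3) \/ in0) \/ ((((in1 xor in3) \/ in3) xor (in3 xor ((((in1 xor in3) \/ in3) \/ in0) xor (in1 xor in3)))) \/ in3)

(((in1 xor in3) \/ in3) \/ in0) \/ ((((in1 xor in3) \/ in3) xor (in3 xor ((((in1 xor in3) \/ in3) \/ in0) xor (in1 xor in3)))) \/ in3)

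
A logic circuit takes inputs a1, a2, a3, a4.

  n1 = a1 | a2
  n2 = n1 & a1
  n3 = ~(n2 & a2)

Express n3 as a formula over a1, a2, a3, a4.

n1 = a1 | a2
n2 = n1 & a1 = (a1 | a2) & a1
n3 = ~(n2 & a2) = ~(((a1 | a2) & a1) & a2)

~(((a1 | a2) & a1) & a2)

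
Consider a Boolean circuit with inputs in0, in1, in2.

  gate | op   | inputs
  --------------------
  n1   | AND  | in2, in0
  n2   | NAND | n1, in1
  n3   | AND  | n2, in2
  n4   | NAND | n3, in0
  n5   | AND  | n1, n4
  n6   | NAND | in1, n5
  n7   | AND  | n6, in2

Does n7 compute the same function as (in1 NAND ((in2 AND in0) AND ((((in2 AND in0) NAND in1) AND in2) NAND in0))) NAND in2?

n1 = in2 AND in0
n2 = n1 NAND in1 = (in2 AND in0) NAND in1
n3 = n2 AND in2 = ((in2 AND in0) NAND in1) AND in2
n4 = n3 NAND in0 = (((in2 AND in0) NAND in1) AND in2) NAND in0
n5 = n1 AND n4 = (in2 AND in0) AND ((((in2 AND in0) NAND in1) AND in2) NAND in0)
n6 = in1 NAND n5 = in1 NAND ((in2 AND in0) AND ((((in2 AND in0) NAND in1) AND in2) NAND in0))
n7 = n6 AND in2 = (in1 NAND ((in2 AND in0) AND ((((in2 AND in0) NAND in1) AND in2) NAND in0))) AND in2
At in0=0, in1=0, in2=0: circuit gives 0, formula gives 1.

No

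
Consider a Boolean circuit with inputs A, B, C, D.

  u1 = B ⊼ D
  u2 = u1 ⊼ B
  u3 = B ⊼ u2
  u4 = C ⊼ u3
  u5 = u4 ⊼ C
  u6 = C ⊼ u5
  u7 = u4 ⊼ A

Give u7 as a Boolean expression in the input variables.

u1 = B ⊼ D
u2 = u1 ⊼ B = (B ⊼ D) ⊼ B
u3 = B ⊼ u2 = B ⊼ ((B ⊼ D) ⊼ B)
u4 = C ⊼ u3 = C ⊼ (B ⊼ ((B ⊼ D) ⊼ B))
u7 = u4 ⊼ A = (C ⊼ (B ⊼ ((B ⊼ D) ⊼ B))) ⊼ A

(C ⊼ (B ⊼ ((B ⊼ D) ⊼ B))) ⊼ A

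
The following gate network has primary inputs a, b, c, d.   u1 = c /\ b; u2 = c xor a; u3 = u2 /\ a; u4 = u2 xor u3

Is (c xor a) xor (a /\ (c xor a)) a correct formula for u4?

Yes

u2 = c xor a
u3 = u2 /\ a = (c xor a) /\ a
u4 = u2 xor u3 = (c xor a) xor ((c xor a) /\ a)
At a=0, b=0, c=0, d=0: circuit gives 0, formula gives 0.
At a=0, b=0, c=1, d=0: circuit gives 1, formula gives 1.
Agrees on all 16 inputs.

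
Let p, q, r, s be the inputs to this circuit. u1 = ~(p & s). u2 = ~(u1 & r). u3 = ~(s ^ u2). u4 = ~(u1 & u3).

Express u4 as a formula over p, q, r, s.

~((~(p & s)) & (~(s ^ (~((~(p & s)) & r)))))

u1 = ~(p & s)
u2 = ~(u1 & r) = ~((~(p & s)) & r)
u3 = ~(s ^ u2) = ~(s ^ (~((~(p & s)) & r)))
u4 = ~(u1 & u3) = ~((~(p & s)) & (~(s ^ (~((~(p & s)) & r)))))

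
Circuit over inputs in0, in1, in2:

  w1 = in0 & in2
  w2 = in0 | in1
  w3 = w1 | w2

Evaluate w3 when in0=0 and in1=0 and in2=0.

w1 = 0 & 0 = 0
w2 = 0 | 0 = 0
w3 = 0 | 0 = 0

0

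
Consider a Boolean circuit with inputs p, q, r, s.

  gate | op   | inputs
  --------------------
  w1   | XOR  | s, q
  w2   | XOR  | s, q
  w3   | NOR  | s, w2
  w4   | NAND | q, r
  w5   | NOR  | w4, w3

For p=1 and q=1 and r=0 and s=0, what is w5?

0

w2 = 0 XOR 1 = 1
w3 = 0 NOR 1 = 0
w4 = 1 NAND 0 = 1
w5 = 1 NOR 0 = 0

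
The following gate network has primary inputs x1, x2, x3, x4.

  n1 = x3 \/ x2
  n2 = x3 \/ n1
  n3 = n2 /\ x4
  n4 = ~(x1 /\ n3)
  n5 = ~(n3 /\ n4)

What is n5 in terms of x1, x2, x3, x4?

~(((x3 \/ (x3 \/ x2)) /\ x4) /\ (~(x1 /\ ((x3 \/ (x3 \/ x2)) /\ x4))))

n1 = x3 \/ x2
n2 = x3 \/ n1 = x3 \/ (x3 \/ x2)
n3 = n2 /\ x4 = (x3 \/ (x3 \/ x2)) /\ x4
n4 = ~(x1 /\ n3) = ~(x1 /\ ((x3 \/ (x3 \/ x2)) /\ x4))
n5 = ~(n3 /\ n4) = ~(((x3 \/ (x3 \/ x2)) /\ x4) /\ (~(x1 /\ ((x3 \/ (x3 \/ x2)) /\ x4))))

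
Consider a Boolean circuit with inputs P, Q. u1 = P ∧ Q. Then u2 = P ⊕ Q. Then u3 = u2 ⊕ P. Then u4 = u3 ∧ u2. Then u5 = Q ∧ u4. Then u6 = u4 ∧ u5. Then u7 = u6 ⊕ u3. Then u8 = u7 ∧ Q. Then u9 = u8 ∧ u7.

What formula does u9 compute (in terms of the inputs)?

((((((P ⊕ Q) ⊕ P) ∧ (P ⊕ Q)) ∧ (Q ∧ (((P ⊕ Q) ⊕ P) ∧ (P ⊕ Q)))) ⊕ ((P ⊕ Q) ⊕ P)) ∧ Q) ∧ (((((P ⊕ Q) ⊕ P) ∧ (P ⊕ Q)) ∧ (Q ∧ (((P ⊕ Q) ⊕ P) ∧ (P ⊕ Q)))) ⊕ ((P ⊕ Q) ⊕ P))

u2 = P ⊕ Q
u3 = u2 ⊕ P = (P ⊕ Q) ⊕ P
u4 = u3 ∧ u2 = ((P ⊕ Q) ⊕ P) ∧ (P ⊕ Q)
u5 = Q ∧ u4 = Q ∧ (((P ⊕ Q) ⊕ P) ∧ (P ⊕ Q))
u6 = u4 ∧ u5 = (((P ⊕ Q) ⊕ P) ∧ (P ⊕ Q)) ∧ (Q ∧ (((P ⊕ Q) ⊕ P) ∧ (P ⊕ Q)))
u7 = u6 ⊕ u3 = ((((P ⊕ Q) ⊕ P) ∧ (P ⊕ Q)) ∧ (Q ∧ (((P ⊕ Q) ⊕ P) ∧ (P ⊕ Q)))) ⊕ ((P ⊕ Q) ⊕ P)
u8 = u7 ∧ Q = (((((P ⊕ Q) ⊕ P) ∧ (P ⊕ Q)) ∧ (Q ∧ (((P ⊕ Q) ⊕ P) ∧ (P ⊕ Q)))) ⊕ ((P ⊕ Q) ⊕ P)) ∧ Q
u9 = u8 ∧ u7 = ((((((P ⊕ Q) ⊕ P) ∧ (P ⊕ Q)) ∧ (Q ∧ (((P ⊕ Q) ⊕ P) ∧ (P ⊕ Q)))) ⊕ ((P ⊕ Q) ⊕ P)) ∧ Q) ∧ (((((P ⊕ Q) ⊕ P) ∧ (P ⊕ Q)) ∧ (Q ∧ (((P ⊕ Q) ⊕ P) ∧ (P ⊕ Q)))) ⊕ ((P ⊕ Q) ⊕ P))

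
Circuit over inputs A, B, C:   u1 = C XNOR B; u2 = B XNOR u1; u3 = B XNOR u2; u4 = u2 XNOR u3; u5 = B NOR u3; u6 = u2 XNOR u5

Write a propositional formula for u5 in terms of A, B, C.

B NOR (B XNOR (B XNOR (C XNOR B)))

u1 = C XNOR B
u2 = B XNOR u1 = B XNOR (C XNOR B)
u3 = B XNOR u2 = B XNOR (B XNOR (C XNOR B))
u5 = B NOR u3 = B NOR (B XNOR (B XNOR (C XNOR B)))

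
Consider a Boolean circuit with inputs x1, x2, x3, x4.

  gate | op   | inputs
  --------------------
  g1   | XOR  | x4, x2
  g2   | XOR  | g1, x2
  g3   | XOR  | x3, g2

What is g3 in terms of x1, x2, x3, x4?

g1 = x4 XOR x2
g2 = g1 XOR x2 = (x4 XOR x2) XOR x2
g3 = x3 XOR g2 = x3 XOR ((x4 XOR x2) XOR x2)

x3 XOR ((x4 XOR x2) XOR x2)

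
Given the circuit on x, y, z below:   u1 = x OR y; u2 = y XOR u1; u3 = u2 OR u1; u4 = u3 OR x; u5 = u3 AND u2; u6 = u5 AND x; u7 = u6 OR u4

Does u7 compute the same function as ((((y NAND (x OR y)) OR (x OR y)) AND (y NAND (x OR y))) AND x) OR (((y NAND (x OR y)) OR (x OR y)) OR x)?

u1 = x OR y
u2 = y XOR u1 = y XOR (x OR y)
u3 = u2 OR u1 = (y XOR (x OR y)) OR (x OR y)
u4 = u3 OR x = ((y XOR (x OR y)) OR (x OR y)) OR x
u5 = u3 AND u2 = ((y XOR (x OR y)) OR (x OR y)) AND (y XOR (x OR y))
u6 = u5 AND x = (((y XOR (x OR y)) OR (x OR y)) AND (y XOR (x OR y))) AND x
u7 = u6 OR u4 = ((((y XOR (x OR y)) OR (x OR y)) AND (y XOR (x OR y))) AND x) OR (((y XOR (x OR y)) OR (x OR y)) OR x)
At x=0, y=0, z=0: circuit gives 0, formula gives 1.

No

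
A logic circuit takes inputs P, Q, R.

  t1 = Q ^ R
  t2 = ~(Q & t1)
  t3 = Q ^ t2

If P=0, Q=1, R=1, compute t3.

0

t1 = 1 ^ 1 = 0
t2 = ~(1 & 0) = 1
t3 = 1 ^ 1 = 0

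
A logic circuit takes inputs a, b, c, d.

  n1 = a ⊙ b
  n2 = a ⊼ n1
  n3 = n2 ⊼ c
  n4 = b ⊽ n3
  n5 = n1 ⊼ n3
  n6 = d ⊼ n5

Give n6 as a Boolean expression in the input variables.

n1 = a ⊙ b
n2 = a ⊼ n1 = a ⊼ (a ⊙ b)
n3 = n2 ⊼ c = (a ⊼ (a ⊙ b)) ⊼ c
n5 = n1 ⊼ n3 = (a ⊙ b) ⊼ ((a ⊼ (a ⊙ b)) ⊼ c)
n6 = d ⊼ n5 = d ⊼ ((a ⊙ b) ⊼ ((a ⊼ (a ⊙ b)) ⊼ c))

d ⊼ ((a ⊙ b) ⊼ ((a ⊼ (a ⊙ b)) ⊼ c))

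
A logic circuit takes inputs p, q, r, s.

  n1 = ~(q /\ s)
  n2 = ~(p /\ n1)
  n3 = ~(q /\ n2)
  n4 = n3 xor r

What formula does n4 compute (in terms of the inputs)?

n1 = ~(q /\ s)
n2 = ~(p /\ n1) = ~(p /\ (~(q /\ s)))
n3 = ~(q /\ n2) = ~(q /\ (~(p /\ (~(q /\ s)))))
n4 = n3 xor r = (~(q /\ (~(p /\ (~(q /\ s)))))) xor r

(~(q /\ (~(p /\ (~(q /\ s)))))) xor r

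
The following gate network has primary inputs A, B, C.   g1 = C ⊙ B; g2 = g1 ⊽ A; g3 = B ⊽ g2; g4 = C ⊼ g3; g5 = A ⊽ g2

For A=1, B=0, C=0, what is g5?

g1 = 0 ⊙ 0 = 1
g2 = 1 ⊽ 1 = 0
g5 = 1 ⊽ 0 = 0

0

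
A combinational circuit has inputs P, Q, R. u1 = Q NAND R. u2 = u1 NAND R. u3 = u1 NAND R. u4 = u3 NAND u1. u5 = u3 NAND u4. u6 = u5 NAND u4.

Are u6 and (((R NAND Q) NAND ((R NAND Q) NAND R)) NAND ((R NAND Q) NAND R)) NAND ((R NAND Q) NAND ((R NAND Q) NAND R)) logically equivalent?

u1 = Q NAND R
u3 = u1 NAND R = (Q NAND R) NAND R
u4 = u3 NAND u1 = ((Q NAND R) NAND R) NAND (Q NAND R)
u5 = u3 NAND u4 = ((Q NAND R) NAND R) NAND (((Q NAND R) NAND R) NAND (Q NAND R))
u6 = u5 NAND u4 = (((Q NAND R) NAND R) NAND (((Q NAND R) NAND R) NAND (Q NAND R))) NAND (((Q NAND R) NAND R) NAND (Q NAND R))
At P=0, Q=0, R=1: circuit gives 0, formula gives 0.
At P=0, Q=0, R=0: circuit gives 1, formula gives 1.
Agrees on all 8 inputs.

Yes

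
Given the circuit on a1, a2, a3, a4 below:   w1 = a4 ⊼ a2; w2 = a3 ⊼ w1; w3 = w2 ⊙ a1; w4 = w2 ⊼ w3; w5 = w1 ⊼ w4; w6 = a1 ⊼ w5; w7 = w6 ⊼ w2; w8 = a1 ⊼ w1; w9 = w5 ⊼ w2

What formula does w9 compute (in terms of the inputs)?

((a4 ⊼ a2) ⊼ ((a3 ⊼ (a4 ⊼ a2)) ⊼ ((a3 ⊼ (a4 ⊼ a2)) ⊙ a1))) ⊼ (a3 ⊼ (a4 ⊼ a2))

w1 = a4 ⊼ a2
w2 = a3 ⊼ w1 = a3 ⊼ (a4 ⊼ a2)
w3 = w2 ⊙ a1 = (a3 ⊼ (a4 ⊼ a2)) ⊙ a1
w4 = w2 ⊼ w3 = (a3 ⊼ (a4 ⊼ a2)) ⊼ ((a3 ⊼ (a4 ⊼ a2)) ⊙ a1)
w5 = w1 ⊼ w4 = (a4 ⊼ a2) ⊼ ((a3 ⊼ (a4 ⊼ a2)) ⊼ ((a3 ⊼ (a4 ⊼ a2)) ⊙ a1))
w9 = w5 ⊼ w2 = ((a4 ⊼ a2) ⊼ ((a3 ⊼ (a4 ⊼ a2)) ⊼ ((a3 ⊼ (a4 ⊼ a2)) ⊙ a1))) ⊼ (a3 ⊼ (a4 ⊼ a2))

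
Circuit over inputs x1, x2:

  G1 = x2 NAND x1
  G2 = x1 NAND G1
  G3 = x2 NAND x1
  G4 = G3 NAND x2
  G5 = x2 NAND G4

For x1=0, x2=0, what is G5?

1

G3 = 0 NAND 0 = 1
G4 = 1 NAND 0 = 1
G5 = 0 NAND 1 = 1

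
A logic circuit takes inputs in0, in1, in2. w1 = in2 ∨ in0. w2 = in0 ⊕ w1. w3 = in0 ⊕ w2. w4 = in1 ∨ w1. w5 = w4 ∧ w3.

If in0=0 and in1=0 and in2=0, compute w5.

w1 = 0 ∨ 0 = 0
w2 = 0 ⊕ 0 = 0
w3 = 0 ⊕ 0 = 0
w4 = 0 ∨ 0 = 0
w5 = 0 ∧ 0 = 0

0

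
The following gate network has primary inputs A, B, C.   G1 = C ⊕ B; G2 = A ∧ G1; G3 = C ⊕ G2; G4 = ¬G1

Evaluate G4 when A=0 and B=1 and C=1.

1

G1 = 1 ⊕ 1 = 0
G4 = ¬0 = 1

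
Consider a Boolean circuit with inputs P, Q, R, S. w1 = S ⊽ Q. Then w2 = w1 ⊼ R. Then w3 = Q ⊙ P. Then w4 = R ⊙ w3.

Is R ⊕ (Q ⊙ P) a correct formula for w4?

w3 = Q ⊙ P
w4 = R ⊙ w3 = R ⊙ (Q ⊙ P)
At P=0, Q=0, R=0, S=0: circuit gives 0, formula gives 1.

No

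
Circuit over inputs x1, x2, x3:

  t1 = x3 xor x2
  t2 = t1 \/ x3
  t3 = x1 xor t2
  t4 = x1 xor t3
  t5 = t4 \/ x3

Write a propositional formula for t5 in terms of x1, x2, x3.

(x1 xor (x1 xor ((x3 xor x2) \/ x3))) \/ x3

t1 = x3 xor x2
t2 = t1 \/ x3 = (x3 xor x2) \/ x3
t3 = x1 xor t2 = x1 xor ((x3 xor x2) \/ x3)
t4 = x1 xor t3 = x1 xor (x1 xor ((x3 xor x2) \/ x3))
t5 = t4 \/ x3 = (x1 xor (x1 xor ((x3 xor x2) \/ x3))) \/ x3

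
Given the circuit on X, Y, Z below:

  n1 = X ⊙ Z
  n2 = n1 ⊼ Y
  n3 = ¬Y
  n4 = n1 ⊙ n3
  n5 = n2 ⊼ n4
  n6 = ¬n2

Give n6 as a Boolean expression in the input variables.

n1 = X ⊙ Z
n2 = n1 ⊼ Y = (X ⊙ Z) ⊼ Y
n6 = ¬n2 = ¬((X ⊙ Z) ⊼ Y)

¬((X ⊙ Z) ⊼ Y)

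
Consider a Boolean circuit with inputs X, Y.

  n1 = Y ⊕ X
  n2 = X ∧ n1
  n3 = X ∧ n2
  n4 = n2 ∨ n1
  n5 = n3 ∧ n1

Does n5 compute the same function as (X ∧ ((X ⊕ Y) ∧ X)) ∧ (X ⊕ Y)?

Yes

n1 = Y ⊕ X
n2 = X ∧ n1 = X ∧ (Y ⊕ X)
n3 = X ∧ n2 = X ∧ (X ∧ (Y ⊕ X))
n5 = n3 ∧ n1 = (X ∧ (X ∧ (Y ⊕ X))) ∧ (Y ⊕ X)
At X=0, Y=0: circuit gives 0, formula gives 0.
At X=1, Y=0: circuit gives 1, formula gives 1.
Agrees on all 4 inputs.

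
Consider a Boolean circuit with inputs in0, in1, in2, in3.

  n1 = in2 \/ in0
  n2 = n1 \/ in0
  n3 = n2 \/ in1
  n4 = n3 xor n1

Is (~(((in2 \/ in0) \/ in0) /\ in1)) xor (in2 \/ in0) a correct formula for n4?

n1 = in2 \/ in0
n2 = n1 \/ in0 = (in2 \/ in0) \/ in0
n3 = n2 \/ in1 = ((in2 \/ in0) \/ in0) \/ in1
n4 = n3 xor n1 = (((in2 \/ in0) \/ in0) \/ in1) xor (in2 \/ in0)
At in0=0, in1=0, in2=0, in3=0: circuit gives 0, formula gives 1.

No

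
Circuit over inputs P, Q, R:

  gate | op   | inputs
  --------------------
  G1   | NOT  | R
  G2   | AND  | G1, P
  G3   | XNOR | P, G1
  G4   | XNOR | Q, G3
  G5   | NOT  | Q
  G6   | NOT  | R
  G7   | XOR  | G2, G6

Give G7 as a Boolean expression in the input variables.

G1 = NOT R
G2 = G1 AND P = NOT R AND P
G6 = NOT R
G7 = G2 XOR G6 = (NOT R AND P) XOR NOT R

(NOT R AND P) XOR NOT R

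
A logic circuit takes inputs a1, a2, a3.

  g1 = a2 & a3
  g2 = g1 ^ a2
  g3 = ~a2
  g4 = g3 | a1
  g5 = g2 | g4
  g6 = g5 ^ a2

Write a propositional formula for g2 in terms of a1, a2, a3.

g1 = a2 & a3
g2 = g1 ^ a2 = (a2 & a3) ^ a2

(a2 & a3) ^ a2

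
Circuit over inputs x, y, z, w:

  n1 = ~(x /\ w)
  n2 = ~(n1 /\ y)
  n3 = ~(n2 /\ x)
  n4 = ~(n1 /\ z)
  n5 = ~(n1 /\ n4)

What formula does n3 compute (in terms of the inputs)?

~((~((~(x /\ w)) /\ y)) /\ x)

n1 = ~(x /\ w)
n2 = ~(n1 /\ y) = ~((~(x /\ w)) /\ y)
n3 = ~(n2 /\ x) = ~((~((~(x /\ w)) /\ y)) /\ x)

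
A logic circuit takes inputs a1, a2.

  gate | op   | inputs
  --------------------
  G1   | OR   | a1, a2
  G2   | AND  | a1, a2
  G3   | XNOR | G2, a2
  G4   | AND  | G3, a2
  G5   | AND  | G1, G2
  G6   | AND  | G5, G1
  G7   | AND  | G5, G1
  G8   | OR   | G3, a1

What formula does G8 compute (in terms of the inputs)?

G2 = a1 AND a2
G3 = G2 XNOR a2 = (a1 AND a2) XNOR a2
G8 = G3 OR a1 = ((a1 AND a2) XNOR a2) OR a1

((a1 AND a2) XNOR a2) OR a1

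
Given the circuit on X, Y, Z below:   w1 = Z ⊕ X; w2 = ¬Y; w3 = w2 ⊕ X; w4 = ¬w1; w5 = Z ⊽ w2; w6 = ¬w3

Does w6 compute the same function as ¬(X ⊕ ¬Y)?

w2 = ¬Y
w3 = w2 ⊕ X = ¬Y ⊕ X
w6 = ¬w3 = ¬(¬Y ⊕ X)
At X=0, Y=0, Z=0: circuit gives 0, formula gives 0.
At X=0, Y=1, Z=0: circuit gives 1, formula gives 1.
Agrees on all 8 inputs.

Yes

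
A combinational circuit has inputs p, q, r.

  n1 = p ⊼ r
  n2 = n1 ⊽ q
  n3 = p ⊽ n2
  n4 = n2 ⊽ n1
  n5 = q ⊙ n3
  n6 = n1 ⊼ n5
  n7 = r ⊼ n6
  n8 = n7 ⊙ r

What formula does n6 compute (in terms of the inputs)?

(p ⊼ r) ⊼ (q ⊙ (p ⊽ ((p ⊼ r) ⊽ q)))

n1 = p ⊼ r
n2 = n1 ⊽ q = (p ⊼ r) ⊽ q
n3 = p ⊽ n2 = p ⊽ ((p ⊼ r) ⊽ q)
n5 = q ⊙ n3 = q ⊙ (p ⊽ ((p ⊼ r) ⊽ q))
n6 = n1 ⊼ n5 = (p ⊼ r) ⊼ (q ⊙ (p ⊽ ((p ⊼ r) ⊽ q)))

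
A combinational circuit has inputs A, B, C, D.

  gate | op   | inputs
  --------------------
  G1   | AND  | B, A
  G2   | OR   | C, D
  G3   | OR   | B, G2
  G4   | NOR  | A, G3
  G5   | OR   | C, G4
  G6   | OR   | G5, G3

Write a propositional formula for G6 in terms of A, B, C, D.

(C OR (A NOR (B OR (C OR D)))) OR (B OR (C OR D))

G2 = C OR D
G3 = B OR G2 = B OR (C OR D)
G4 = A NOR G3 = A NOR (B OR (C OR D))
G5 = C OR G4 = C OR (A NOR (B OR (C OR D)))
G6 = G5 OR G3 = (C OR (A NOR (B OR (C OR D)))) OR (B OR (C OR D))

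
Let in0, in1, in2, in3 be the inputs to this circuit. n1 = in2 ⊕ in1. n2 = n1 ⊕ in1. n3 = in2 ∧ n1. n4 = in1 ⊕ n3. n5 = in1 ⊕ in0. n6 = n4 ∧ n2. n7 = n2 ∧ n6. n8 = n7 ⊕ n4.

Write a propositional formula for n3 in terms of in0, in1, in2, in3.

n1 = in2 ⊕ in1
n3 = in2 ∧ n1 = in2 ∧ (in2 ⊕ in1)

in2 ∧ (in2 ⊕ in1)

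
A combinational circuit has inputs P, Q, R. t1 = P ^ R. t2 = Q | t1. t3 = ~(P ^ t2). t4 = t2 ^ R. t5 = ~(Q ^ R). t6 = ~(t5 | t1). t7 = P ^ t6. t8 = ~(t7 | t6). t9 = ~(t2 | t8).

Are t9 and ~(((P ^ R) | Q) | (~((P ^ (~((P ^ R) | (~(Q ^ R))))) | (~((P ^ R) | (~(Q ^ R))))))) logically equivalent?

Yes

t1 = P ^ R
t2 = Q | t1 = Q | (P ^ R)
t5 = ~(Q ^ R)
t6 = ~(t5 | t1) = ~((~(Q ^ R)) | (P ^ R))
t7 = P ^ t6 = P ^ (~((~(Q ^ R)) | (P ^ R)))
t8 = ~(t7 | t6) = ~((P ^ (~((~(Q ^ R)) | (P ^ R)))) | (~((~(Q ^ R)) | (P ^ R))))
t9 = ~(t2 | t8) = ~((Q | (P ^ R)) | (~((P ^ (~((~(Q ^ R)) | (P ^ R)))) | (~((~(Q ^ R)) | (P ^ R))))))
At P=0, Q=0, R=0: circuit gives 0, formula gives 0.
At P=1, Q=0, R=1: circuit gives 1, formula gives 1.
Agrees on all 8 inputs.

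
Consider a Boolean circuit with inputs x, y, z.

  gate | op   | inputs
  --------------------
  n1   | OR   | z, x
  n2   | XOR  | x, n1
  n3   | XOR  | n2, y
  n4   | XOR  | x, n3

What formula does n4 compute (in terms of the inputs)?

x XOR ((x XOR (z OR x)) XOR y)

n1 = z OR x
n2 = x XOR n1 = x XOR (z OR x)
n3 = n2 XOR y = (x XOR (z OR x)) XOR y
n4 = x XOR n3 = x XOR ((x XOR (z OR x)) XOR y)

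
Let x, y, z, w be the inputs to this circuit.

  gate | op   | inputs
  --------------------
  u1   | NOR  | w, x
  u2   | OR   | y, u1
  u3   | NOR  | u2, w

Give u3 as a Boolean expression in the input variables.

u1 = w NOR x
u2 = y OR u1 = y OR (w NOR x)
u3 = u2 NOR w = (y OR (w NOR x)) NOR w

(y OR (w NOR x)) NOR w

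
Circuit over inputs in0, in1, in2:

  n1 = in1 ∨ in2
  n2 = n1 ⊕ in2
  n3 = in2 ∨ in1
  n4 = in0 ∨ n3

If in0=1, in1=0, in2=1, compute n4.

1

n3 = 1 ∨ 0 = 1
n4 = 1 ∨ 1 = 1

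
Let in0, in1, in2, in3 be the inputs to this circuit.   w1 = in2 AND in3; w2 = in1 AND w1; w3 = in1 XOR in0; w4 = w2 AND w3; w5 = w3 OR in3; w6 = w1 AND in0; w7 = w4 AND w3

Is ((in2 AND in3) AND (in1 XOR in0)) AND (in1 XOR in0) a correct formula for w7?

w1 = in2 AND in3
w2 = in1 AND w1 = in1 AND (in2 AND in3)
w3 = in1 XOR in0
w4 = w2 AND w3 = (in1 AND (in2 AND in3)) AND (in1 XOR in0)
w7 = w4 AND w3 = ((in1 AND (in2 AND in3)) AND (in1 XOR in0)) AND (in1 XOR in0)
At in0=1, in1=0, in2=1, in3=1: circuit gives 0, formula gives 1.

No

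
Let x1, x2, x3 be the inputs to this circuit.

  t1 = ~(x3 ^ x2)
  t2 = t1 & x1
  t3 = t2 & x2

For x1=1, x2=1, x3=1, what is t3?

t1 = ~(1 ^ 1) = 1
t2 = 1 & 1 = 1
t3 = 1 & 1 = 1

1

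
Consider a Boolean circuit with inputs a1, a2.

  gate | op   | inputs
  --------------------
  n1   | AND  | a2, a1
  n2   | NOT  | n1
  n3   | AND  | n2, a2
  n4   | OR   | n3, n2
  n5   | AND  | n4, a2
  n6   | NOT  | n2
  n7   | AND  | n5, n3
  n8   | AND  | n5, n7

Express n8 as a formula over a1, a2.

(((NOT (a2 AND a1) AND a2) OR NOT (a2 AND a1)) AND a2) AND ((((NOT (a2 AND a1) AND a2) OR NOT (a2 AND a1)) AND a2) AND (NOT (a2 AND a1) AND a2))

n1 = a2 AND a1
n2 = NOT n1 = NOT (a2 AND a1)
n3 = n2 AND a2 = NOT (a2 AND a1) AND a2
n4 = n3 OR n2 = (NOT (a2 AND a1) AND a2) OR NOT (a2 AND a1)
n5 = n4 AND a2 = ((NOT (a2 AND a1) AND a2) OR NOT (a2 AND a1)) AND a2
n7 = n5 AND n3 = (((NOT (a2 AND a1) AND a2) OR NOT (a2 AND a1)) AND a2) AND (NOT (a2 AND a1) AND a2)
n8 = n5 AND n7 = (((NOT (a2 AND a1) AND a2) OR NOT (a2 AND a1)) AND a2) AND ((((NOT (a2 AND a1) AND a2) OR NOT (a2 AND a1)) AND a2) AND (NOT (a2 AND a1) AND a2))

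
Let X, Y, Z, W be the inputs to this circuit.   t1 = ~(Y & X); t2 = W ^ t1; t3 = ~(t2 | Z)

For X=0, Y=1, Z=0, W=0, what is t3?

0

t1 = ~(1 & 0) = 1
t2 = 0 ^ 1 = 1
t3 = ~(1 | 0) = 0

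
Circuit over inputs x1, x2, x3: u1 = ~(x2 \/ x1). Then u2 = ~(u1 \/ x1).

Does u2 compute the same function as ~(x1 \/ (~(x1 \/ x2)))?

u1 = ~(x2 \/ x1)
u2 = ~(u1 \/ x1) = ~((~(x2 \/ x1)) \/ x1)
At x1=0, x2=0, x3=0: circuit gives 0, formula gives 0.
At x1=0, x2=1, x3=0: circuit gives 1, formula gives 1.
Agrees on all 8 inputs.

Yes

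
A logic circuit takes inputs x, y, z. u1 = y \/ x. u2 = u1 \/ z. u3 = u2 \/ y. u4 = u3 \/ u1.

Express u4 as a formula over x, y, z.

(((y \/ x) \/ z) \/ y) \/ (y \/ x)

u1 = y \/ x
u2 = u1 \/ z = (y \/ x) \/ z
u3 = u2 \/ y = ((y \/ x) \/ z) \/ y
u4 = u3 \/ u1 = (((y \/ x) \/ z) \/ y) \/ (y \/ x)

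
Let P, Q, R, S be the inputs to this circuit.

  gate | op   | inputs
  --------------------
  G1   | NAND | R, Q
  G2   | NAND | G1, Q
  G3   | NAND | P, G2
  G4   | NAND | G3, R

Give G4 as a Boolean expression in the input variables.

G1 = R NAND Q
G2 = G1 NAND Q = (R NAND Q) NAND Q
G3 = P NAND G2 = P NAND ((R NAND Q) NAND Q)
G4 = G3 NAND R = (P NAND ((R NAND Q) NAND Q)) NAND R

(P NAND ((R NAND Q) NAND Q)) NAND R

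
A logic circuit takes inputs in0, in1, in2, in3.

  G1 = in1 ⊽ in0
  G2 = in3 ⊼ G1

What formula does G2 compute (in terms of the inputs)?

in3 ⊼ (in1 ⊽ in0)

G1 = in1 ⊽ in0
G2 = in3 ⊼ G1 = in3 ⊼ (in1 ⊽ in0)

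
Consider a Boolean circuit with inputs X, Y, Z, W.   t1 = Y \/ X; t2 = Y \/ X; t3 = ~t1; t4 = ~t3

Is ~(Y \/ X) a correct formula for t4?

t1 = Y \/ X
t3 = ~t1 = ~(Y \/ X)
t4 = ~t3 = ~~(Y \/ X)
At X=0, Y=0, Z=0, W=0: circuit gives 0, formula gives 1.

No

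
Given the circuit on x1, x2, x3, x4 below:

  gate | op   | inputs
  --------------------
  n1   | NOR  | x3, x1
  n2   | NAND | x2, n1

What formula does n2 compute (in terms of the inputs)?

x2 NAND (x3 NOR x1)

n1 = x3 NOR x1
n2 = x2 NAND n1 = x2 NAND (x3 NOR x1)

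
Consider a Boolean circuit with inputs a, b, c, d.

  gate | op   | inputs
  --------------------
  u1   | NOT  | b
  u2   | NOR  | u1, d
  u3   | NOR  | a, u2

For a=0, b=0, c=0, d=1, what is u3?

1

u1 = NOT 0 = 1
u2 = 1 NOR 1 = 0
u3 = 0 NOR 0 = 1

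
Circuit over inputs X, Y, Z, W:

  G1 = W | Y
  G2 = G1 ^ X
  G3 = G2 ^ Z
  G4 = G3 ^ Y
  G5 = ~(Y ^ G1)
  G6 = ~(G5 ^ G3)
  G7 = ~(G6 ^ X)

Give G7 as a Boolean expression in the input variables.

~((~((~(Y ^ (W | Y))) ^ (((W | Y) ^ X) ^ Z))) ^ X)

G1 = W | Y
G2 = G1 ^ X = (W | Y) ^ X
G3 = G2 ^ Z = ((W | Y) ^ X) ^ Z
G5 = ~(Y ^ G1) = ~(Y ^ (W | Y))
G6 = ~(G5 ^ G3) = ~((~(Y ^ (W | Y))) ^ (((W | Y) ^ X) ^ Z))
G7 = ~(G6 ^ X) = ~((~((~(Y ^ (W | Y))) ^ (((W | Y) ^ X) ^ Z))) ^ X)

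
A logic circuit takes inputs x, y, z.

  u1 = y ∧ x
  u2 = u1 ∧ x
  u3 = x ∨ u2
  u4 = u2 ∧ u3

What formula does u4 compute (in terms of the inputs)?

u1 = y ∧ x
u2 = u1 ∧ x = (y ∧ x) ∧ x
u3 = x ∨ u2 = x ∨ ((y ∧ x) ∧ x)
u4 = u2 ∧ u3 = ((y ∧ x) ∧ x) ∧ (x ∨ ((y ∧ x) ∧ x))

((y ∧ x) ∧ x) ∧ (x ∨ ((y ∧ x) ∧ x))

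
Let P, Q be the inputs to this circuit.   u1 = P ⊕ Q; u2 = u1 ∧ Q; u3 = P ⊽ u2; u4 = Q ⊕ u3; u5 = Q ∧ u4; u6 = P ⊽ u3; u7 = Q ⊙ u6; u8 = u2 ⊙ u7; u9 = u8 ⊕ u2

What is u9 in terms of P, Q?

u1 = P ⊕ Q
u2 = u1 ∧ Q = (P ⊕ Q) ∧ Q
u3 = P ⊽ u2 = P ⊽ ((P ⊕ Q) ∧ Q)
u6 = P ⊽ u3 = P ⊽ (P ⊽ ((P ⊕ Q) ∧ Q))
u7 = Q ⊙ u6 = Q ⊙ (P ⊽ (P ⊽ ((P ⊕ Q) ∧ Q)))
u8 = u2 ⊙ u7 = ((P ⊕ Q) ∧ Q) ⊙ (Q ⊙ (P ⊽ (P ⊽ ((P ⊕ Q) ∧ Q))))
u9 = u8 ⊕ u2 = (((P ⊕ Q) ∧ Q) ⊙ (Q ⊙ (P ⊽ (P ⊽ ((P ⊕ Q) ∧ Q))))) ⊕ ((P ⊕ Q) ∧ Q)

(((P ⊕ Q) ∧ Q) ⊙ (Q ⊙ (P ⊽ (P ⊽ ((P ⊕ Q) ∧ Q))))) ⊕ ((P ⊕ Q) ∧ Q)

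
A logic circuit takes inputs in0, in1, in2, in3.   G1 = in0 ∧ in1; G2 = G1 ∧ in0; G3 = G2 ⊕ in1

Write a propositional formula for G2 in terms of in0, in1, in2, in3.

(in0 ∧ in1) ∧ in0

G1 = in0 ∧ in1
G2 = G1 ∧ in0 = (in0 ∧ in1) ∧ in0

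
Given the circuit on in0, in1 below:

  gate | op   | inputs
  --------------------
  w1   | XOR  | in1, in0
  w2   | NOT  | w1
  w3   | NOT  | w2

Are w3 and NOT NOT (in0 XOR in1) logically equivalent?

Yes

w1 = in1 XOR in0
w2 = NOT w1 = NOT (in1 XOR in0)
w3 = NOT w2 = NOT NOT (in1 XOR in0)
At in0=0, in1=0: circuit gives 0, formula gives 0.
At in0=0, in1=1: circuit gives 1, formula gives 1.
Agrees on all 4 inputs.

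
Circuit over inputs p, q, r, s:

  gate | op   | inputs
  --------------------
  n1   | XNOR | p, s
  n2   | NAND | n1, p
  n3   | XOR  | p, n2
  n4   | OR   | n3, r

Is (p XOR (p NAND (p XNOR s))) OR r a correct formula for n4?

Yes

n1 = p XNOR s
n2 = n1 NAND p = (p XNOR s) NAND p
n3 = p XOR n2 = p XOR ((p XNOR s) NAND p)
n4 = n3 OR r = (p XOR ((p XNOR s) NAND p)) OR r
At p=1, q=0, r=0, s=0: circuit gives 0, formula gives 0.
At p=0, q=0, r=0, s=0: circuit gives 1, formula gives 1.
Agrees on all 16 inputs.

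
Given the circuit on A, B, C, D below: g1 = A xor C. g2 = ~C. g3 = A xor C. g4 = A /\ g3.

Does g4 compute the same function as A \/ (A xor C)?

No

g3 = A xor C
g4 = A /\ g3 = A /\ (A xor C)
At A=0, B=0, C=1, D=0: circuit gives 0, formula gives 1.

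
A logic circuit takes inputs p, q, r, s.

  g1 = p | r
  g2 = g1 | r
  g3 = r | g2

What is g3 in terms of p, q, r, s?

g1 = p | r
g2 = g1 | r = (p | r) | r
g3 = r | g2 = r | ((p | r) | r)

r | ((p | r) | r)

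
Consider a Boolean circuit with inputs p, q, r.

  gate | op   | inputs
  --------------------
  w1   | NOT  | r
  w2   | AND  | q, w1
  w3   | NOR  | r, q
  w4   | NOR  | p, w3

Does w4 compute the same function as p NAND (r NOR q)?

No

w3 = r NOR q
w4 = p NOR w3 = p NOR (r NOR q)
At p=0, q=0, r=0: circuit gives 0, formula gives 1.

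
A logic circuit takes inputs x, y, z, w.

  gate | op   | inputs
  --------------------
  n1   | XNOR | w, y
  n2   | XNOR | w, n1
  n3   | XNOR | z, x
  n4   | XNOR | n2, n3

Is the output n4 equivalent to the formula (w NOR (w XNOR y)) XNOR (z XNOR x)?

n1 = w XNOR y
n2 = w XNOR n1 = w XNOR (w XNOR y)
n3 = z XNOR x
n4 = n2 XNOR n3 = (w XNOR (w XNOR y)) XNOR (z XNOR x)
At x=0, y=1, z=0, w=1: circuit gives 1, formula gives 0.

No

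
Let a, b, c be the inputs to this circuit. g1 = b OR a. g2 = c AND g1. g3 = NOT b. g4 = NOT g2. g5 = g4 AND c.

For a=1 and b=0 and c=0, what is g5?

g1 = 0 OR 1 = 1
g2 = 0 AND 1 = 0
g4 = NOT 0 = 1
g5 = 1 AND 0 = 0

0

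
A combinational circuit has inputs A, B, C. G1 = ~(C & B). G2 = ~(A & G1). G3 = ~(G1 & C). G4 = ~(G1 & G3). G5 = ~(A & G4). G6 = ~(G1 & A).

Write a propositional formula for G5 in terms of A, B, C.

~(A & (~((~(C & B)) & (~((~(C & B)) & C)))))

G1 = ~(C & B)
G3 = ~(G1 & C) = ~((~(C & B)) & C)
G4 = ~(G1 & G3) = ~((~(C & B)) & (~((~(C & B)) & C)))
G5 = ~(A & G4) = ~(A & (~((~(C & B)) & (~((~(C & B)) & C)))))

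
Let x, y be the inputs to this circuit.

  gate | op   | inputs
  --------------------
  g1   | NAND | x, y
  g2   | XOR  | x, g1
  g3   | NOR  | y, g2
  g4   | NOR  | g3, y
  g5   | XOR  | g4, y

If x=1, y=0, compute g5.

0

g1 = 1 NAND 0 = 1
g2 = 1 XOR 1 = 0
g3 = 0 NOR 0 = 1
g4 = 1 NOR 0 = 0
g5 = 0 XOR 0 = 0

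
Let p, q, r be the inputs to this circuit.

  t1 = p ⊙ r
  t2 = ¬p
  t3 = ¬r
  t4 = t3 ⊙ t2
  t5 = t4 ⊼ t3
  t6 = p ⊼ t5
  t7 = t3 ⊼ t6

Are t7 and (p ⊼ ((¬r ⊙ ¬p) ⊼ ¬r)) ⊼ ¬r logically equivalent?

t2 = ¬p
t3 = ¬r
t4 = t3 ⊙ t2 = ¬r ⊙ ¬p
t5 = t4 ⊼ t3 = (¬r ⊙ ¬p) ⊼ ¬r
t6 = p ⊼ t5 = p ⊼ ((¬r ⊙ ¬p) ⊼ ¬r)
t7 = t3 ⊼ t6 = ¬r ⊼ (p ⊼ ((¬r ⊙ ¬p) ⊼ ¬r))
At p=0, q=0, r=0: circuit gives 0, formula gives 0.
At p=0, q=0, r=1: circuit gives 1, formula gives 1.
Agrees on all 8 inputs.

Yes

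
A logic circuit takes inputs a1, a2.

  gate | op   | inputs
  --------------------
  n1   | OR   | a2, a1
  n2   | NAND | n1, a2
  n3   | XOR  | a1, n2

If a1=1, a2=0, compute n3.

n1 = 0 OR 1 = 1
n2 = 1 NAND 0 = 1
n3 = 1 XOR 1 = 0

0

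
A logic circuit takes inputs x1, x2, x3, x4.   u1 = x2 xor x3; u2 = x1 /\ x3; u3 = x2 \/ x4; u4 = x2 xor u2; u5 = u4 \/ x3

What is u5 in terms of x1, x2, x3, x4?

(x2 xor (x1 /\ x3)) \/ x3

u2 = x1 /\ x3
u4 = x2 xor u2 = x2 xor (x1 /\ x3)
u5 = u4 \/ x3 = (x2 xor (x1 /\ x3)) \/ x3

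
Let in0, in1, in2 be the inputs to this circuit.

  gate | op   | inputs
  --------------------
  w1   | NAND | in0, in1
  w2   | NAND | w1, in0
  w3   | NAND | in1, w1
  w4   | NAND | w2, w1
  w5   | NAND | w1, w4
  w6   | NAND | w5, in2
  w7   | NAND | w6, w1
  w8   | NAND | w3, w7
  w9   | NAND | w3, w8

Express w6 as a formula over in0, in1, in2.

((in0 NAND in1) NAND (((in0 NAND in1) NAND in0) NAND (in0 NAND in1))) NAND in2

w1 = in0 NAND in1
w2 = w1 NAND in0 = (in0 NAND in1) NAND in0
w4 = w2 NAND w1 = ((in0 NAND in1) NAND in0) NAND (in0 NAND in1)
w5 = w1 NAND w4 = (in0 NAND in1) NAND (((in0 NAND in1) NAND in0) NAND (in0 NAND in1))
w6 = w5 NAND in2 = ((in0 NAND in1) NAND (((in0 NAND in1) NAND in0) NAND (in0 NAND in1))) NAND in2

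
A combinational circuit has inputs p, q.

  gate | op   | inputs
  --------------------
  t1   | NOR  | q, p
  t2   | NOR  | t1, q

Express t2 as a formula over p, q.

t1 = q NOR p
t2 = t1 NOR q = (q NOR p) NOR q

(q NOR p) NOR q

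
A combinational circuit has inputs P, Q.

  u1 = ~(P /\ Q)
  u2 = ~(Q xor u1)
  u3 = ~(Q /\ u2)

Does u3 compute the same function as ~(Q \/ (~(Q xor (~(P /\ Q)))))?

No

u1 = ~(P /\ Q)
u2 = ~(Q xor u1) = ~(Q xor (~(P /\ Q)))
u3 = ~(Q /\ u2) = ~(Q /\ (~(Q xor (~(P /\ Q)))))
At P=1, Q=1: circuit gives 1, formula gives 0.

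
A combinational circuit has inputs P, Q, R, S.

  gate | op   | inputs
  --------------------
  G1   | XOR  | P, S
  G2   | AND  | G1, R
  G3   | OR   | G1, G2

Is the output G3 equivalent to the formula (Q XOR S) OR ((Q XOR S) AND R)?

G1 = P XOR S
G2 = G1 AND R = (P XOR S) AND R
G3 = G1 OR G2 = (P XOR S) OR ((P XOR S) AND R)
At P=0, Q=1, R=0, S=0: circuit gives 0, formula gives 1.

No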